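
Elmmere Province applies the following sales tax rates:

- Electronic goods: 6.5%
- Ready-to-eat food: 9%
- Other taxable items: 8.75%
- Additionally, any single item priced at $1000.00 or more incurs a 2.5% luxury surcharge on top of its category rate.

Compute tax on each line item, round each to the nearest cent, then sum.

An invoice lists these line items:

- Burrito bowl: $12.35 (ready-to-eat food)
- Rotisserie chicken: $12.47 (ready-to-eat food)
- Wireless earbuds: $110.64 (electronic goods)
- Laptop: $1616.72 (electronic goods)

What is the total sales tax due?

Burrito bowl $12.35: ready-to-eat food → 9% → $1.11
Rotisserie chicken $12.47: ready-to-eat food → 9% → $1.12
Wireless earbuds $110.64: electronic goods → 6.5% → $7.19
Laptop $1616.72: electronic goods → 6.5% + 2.5% surcharge = 9% → $145.50
Total tax = $1.11 + $1.12 + $7.19 + $145.50 = $154.92

$154.92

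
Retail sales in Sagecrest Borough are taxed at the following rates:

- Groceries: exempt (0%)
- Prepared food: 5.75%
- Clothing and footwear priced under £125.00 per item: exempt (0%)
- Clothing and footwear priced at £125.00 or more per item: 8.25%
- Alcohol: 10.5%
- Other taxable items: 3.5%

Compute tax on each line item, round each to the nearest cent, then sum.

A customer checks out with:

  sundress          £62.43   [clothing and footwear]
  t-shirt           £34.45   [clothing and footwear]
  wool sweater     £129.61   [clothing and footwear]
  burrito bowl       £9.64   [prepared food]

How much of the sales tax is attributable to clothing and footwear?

£10.69

Sundress £62.43: clothing and footwear, under £125.00 → 0% → £0.00
T-shirt £34.45: clothing and footwear, under £125.00 → 0% → £0.00
Wool sweater £129.61: clothing and footwear, £125.00 or more → 8.25% → £10.69
Tax on clothing and footwear = £0.00 + £0.00 + £10.69 = £10.69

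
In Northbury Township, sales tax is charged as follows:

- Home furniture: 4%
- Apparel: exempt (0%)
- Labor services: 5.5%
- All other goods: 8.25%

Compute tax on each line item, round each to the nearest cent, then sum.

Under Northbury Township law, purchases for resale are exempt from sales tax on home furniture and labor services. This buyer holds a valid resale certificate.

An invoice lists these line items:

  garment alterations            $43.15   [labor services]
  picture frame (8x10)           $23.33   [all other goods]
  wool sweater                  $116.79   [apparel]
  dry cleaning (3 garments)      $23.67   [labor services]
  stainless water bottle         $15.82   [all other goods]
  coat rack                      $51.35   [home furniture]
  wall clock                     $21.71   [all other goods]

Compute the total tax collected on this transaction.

$5.02

Garment alterations $43.15: labor services, buyer-exempt → 0% → $0.00
Picture frame (8x10) $23.33: all other goods → 8.25% → $1.92
Wool sweater $116.79: apparel → 0% → $0.00
Dry cleaning (3 garments) $23.67: labor services, buyer-exempt → 0% → $0.00
Stainless water bottle $15.82: all other goods → 8.25% → $1.31
Coat rack $51.35: home furniture, buyer-exempt → 0% → $0.00
Wall clock $21.71: all other goods → 8.25% → $1.79
Total tax = $1.92 + $1.31 + $1.79 = $5.02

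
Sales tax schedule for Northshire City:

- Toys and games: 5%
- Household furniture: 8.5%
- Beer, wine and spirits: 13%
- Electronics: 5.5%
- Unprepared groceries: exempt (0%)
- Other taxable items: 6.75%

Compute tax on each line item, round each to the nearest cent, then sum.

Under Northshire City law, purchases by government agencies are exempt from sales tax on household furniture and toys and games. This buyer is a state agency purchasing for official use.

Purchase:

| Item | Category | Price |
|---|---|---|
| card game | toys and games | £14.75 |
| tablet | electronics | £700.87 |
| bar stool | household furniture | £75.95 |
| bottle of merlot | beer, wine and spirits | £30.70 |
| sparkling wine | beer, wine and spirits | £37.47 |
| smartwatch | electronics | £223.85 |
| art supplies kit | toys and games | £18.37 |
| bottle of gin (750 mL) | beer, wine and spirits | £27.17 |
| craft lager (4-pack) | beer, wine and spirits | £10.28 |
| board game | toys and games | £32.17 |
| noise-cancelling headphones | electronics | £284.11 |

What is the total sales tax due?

Card game £14.75: toys and games, buyer-exempt → 0% → £0.00
Tablet £700.87: electronics → 5.5% → £38.55
Bar stool £75.95: household furniture, buyer-exempt → 0% → £0.00
Bottle of merlot £30.70: beer, wine and spirits → 13% → £3.99
Sparkling wine £37.47: beer, wine and spirits → 13% → £4.87
Smartwatch £223.85: electronics → 5.5% → £12.31
Art supplies kit £18.37: toys and games, buyer-exempt → 0% → £0.00
Bottle of gin (750 mL) £27.17: beer, wine and spirits → 13% → £3.53
Craft lager (4-pack) £10.28: beer, wine and spirits → 13% → £1.34
Board game £32.17: toys and games, buyer-exempt → 0% → £0.00
Noise-cancelling headphones £284.11: electronics → 5.5% → £15.63
Total tax = £38.55 + £3.99 + £4.87 + £12.31 + £3.53 + £1.34 + £15.63 = £80.22

£80.22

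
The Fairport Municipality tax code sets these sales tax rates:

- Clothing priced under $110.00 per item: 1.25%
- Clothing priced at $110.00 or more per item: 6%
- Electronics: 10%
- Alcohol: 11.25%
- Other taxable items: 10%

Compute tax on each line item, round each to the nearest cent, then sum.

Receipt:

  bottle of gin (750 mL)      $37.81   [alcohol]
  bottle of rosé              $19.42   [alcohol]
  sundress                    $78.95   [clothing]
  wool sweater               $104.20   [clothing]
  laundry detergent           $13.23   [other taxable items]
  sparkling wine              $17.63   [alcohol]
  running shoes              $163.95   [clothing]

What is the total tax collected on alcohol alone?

$8.41

Bottle of gin (750 mL) $37.81: alcohol → 11.25% → $4.25
Bottle of rosé $19.42: alcohol → 11.25% → $2.18
Sparkling wine $17.63: alcohol → 11.25% → $1.98
Tax on alcohol = $4.25 + $2.18 + $1.98 = $8.41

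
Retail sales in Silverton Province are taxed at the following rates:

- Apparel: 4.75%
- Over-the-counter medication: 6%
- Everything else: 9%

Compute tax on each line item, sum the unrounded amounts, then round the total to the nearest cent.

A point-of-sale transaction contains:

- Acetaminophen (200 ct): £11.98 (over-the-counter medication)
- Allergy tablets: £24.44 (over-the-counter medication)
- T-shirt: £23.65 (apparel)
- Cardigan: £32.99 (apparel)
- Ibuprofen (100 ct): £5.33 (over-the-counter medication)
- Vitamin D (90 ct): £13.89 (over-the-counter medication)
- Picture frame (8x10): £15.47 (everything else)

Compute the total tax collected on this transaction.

£7.42

Acetaminophen (200 ct) £11.98: over-the-counter medication → 6% → £0.7188
Allergy tablets £24.44: over-the-counter medication → 6% → £1.4664
T-shirt £23.65: apparel → 4.75% → £1.123375
Cardigan £32.99: apparel → 4.75% → £1.567025
Ibuprofen (100 ct) £5.33: over-the-counter medication → 6% → £0.3198
Vitamin D (90 ct) £13.89: over-the-counter medication → 6% → £0.8334
Picture frame (8x10) £15.47: everything else → 9% → £1.3923
Unrounded tax sum = £7.4211 → £7.42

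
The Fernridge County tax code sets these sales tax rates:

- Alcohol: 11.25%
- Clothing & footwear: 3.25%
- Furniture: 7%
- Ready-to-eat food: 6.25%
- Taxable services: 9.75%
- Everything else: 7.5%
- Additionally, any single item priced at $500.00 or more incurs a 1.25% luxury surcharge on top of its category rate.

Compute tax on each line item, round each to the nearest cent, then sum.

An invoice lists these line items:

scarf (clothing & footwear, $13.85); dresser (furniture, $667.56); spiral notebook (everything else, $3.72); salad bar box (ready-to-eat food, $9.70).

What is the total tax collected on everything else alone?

$0.28

Spiral notebook $3.72: everything else → 7.5% → $0.28
Tax on everything else = $0.28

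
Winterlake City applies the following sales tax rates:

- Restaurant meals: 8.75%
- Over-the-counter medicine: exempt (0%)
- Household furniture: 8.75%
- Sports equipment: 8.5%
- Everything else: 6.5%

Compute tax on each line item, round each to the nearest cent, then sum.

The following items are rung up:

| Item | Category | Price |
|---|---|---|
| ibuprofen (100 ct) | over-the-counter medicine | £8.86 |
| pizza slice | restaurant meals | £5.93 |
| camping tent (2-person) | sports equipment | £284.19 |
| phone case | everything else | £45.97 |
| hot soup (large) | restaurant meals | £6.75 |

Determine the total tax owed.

Ibuprofen (100 ct) £8.86: over-the-counter medicine → 0% → £0.00
Pizza slice £5.93: restaurant meals → 8.75% → £0.52
Camping tent (2-person) £284.19: sports equipment → 8.5% → £24.16
Phone case £45.97: everything else → 6.5% → £2.99
Hot soup (large) £6.75: restaurant meals → 8.75% → £0.59
Total tax = £0.52 + £24.16 + £2.99 + £0.59 = £28.26

£28.26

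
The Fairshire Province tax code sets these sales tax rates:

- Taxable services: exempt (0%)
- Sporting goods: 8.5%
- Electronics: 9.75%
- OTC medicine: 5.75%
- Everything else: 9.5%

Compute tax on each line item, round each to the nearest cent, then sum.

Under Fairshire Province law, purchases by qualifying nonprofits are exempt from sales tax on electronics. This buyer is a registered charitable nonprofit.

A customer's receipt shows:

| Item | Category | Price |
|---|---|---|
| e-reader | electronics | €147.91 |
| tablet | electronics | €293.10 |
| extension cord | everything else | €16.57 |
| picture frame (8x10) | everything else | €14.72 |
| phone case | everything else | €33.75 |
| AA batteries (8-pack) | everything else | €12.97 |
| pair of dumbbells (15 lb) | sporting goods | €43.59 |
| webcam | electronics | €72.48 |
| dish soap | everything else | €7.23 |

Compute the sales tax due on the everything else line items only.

€8.10

Extension cord €16.57: everything else → 9.5% → €1.57
Picture frame (8x10) €14.72: everything else → 9.5% → €1.40
Phone case €33.75: everything else → 9.5% → €3.21
AA batteries (8-pack) €12.97: everything else → 9.5% → €1.23
Dish soap €7.23: everything else → 9.5% → €0.69
Tax on everything else = €1.57 + €1.40 + €3.21 + €1.23 + €0.69 = €8.10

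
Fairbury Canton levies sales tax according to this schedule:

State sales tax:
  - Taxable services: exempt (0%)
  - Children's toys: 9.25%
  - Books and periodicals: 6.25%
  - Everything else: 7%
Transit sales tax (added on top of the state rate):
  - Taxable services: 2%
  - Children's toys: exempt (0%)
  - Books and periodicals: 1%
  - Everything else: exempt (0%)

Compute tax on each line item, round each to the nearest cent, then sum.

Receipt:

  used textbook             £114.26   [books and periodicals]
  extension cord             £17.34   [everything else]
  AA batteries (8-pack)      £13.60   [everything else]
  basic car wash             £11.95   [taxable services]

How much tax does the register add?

Used textbook £114.26: books and periodicals → 6.25% + 1% transit = 7.25% → £8.28
Extension cord £17.34: everything else → 7% + 0% transit = 7% → £1.21
AA batteries (8-pack) £13.60: everything else → 7% + 0% transit = 7% → £0.95
Basic car wash £11.95: taxable services → 0% + 2% transit = 2% → £0.24
Total tax = £8.28 + £1.21 + £0.95 + £0.24 = £10.68

£10.68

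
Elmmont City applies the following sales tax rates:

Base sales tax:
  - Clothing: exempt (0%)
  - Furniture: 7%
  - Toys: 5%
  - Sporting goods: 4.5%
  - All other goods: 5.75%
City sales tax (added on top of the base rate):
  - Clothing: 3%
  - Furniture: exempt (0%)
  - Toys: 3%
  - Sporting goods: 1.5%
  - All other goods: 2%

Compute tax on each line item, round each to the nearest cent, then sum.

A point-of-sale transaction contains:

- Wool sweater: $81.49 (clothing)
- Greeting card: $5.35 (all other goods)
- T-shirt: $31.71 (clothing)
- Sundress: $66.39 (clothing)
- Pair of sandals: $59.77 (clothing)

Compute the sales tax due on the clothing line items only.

Wool sweater $81.49: clothing → 0% + 3% city = 3% → $2.44
T-shirt $31.71: clothing → 0% + 3% city = 3% → $0.95
Sundress $66.39: clothing → 0% + 3% city = 3% → $1.99
Pair of sandals $59.77: clothing → 0% + 3% city = 3% → $1.79
Tax on clothing = $2.44 + $0.95 + $1.99 + $1.79 = $7.17

$7.17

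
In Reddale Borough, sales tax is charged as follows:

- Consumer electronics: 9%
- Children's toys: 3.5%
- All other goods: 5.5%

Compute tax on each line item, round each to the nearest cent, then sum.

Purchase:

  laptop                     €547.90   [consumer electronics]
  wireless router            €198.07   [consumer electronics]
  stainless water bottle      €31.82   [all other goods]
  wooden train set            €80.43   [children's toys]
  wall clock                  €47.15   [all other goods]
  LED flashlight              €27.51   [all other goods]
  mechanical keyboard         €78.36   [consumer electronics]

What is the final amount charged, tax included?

Laptop €547.90: consumer electronics → 9% → €49.31
Wireless router €198.07: consumer electronics → 9% → €17.83
Stainless water bottle €31.82: all other goods → 5.5% → €1.75
Wooden train set €80.43: children's toys → 3.5% → €2.82
Wall clock €47.15: all other goods → 5.5% → €2.59
LED flashlight €27.51: all other goods → 5.5% → €1.51
Mechanical keyboard €78.36: consumer electronics → 9% → €7.05
Subtotal = €1011.24; tax = €82.86; total due = €1094.10

€1094.10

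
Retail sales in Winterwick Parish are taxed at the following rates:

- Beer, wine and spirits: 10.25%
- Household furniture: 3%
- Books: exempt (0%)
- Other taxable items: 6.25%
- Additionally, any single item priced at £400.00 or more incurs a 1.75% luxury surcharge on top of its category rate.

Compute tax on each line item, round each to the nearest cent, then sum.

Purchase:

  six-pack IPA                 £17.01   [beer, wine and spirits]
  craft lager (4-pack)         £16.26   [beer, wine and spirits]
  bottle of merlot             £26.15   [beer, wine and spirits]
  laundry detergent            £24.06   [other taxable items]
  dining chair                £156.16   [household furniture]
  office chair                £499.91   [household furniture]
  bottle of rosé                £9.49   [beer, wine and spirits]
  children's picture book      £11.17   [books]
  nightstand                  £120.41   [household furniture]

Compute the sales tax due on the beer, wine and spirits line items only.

£7.06

Six-pack IPA £17.01: beer, wine and spirits → 10.25% → £1.74
Craft lager (4-pack) £16.26: beer, wine and spirits → 10.25% → £1.67
Bottle of merlot £26.15: beer, wine and spirits → 10.25% → £2.68
Bottle of rosé £9.49: beer, wine and spirits → 10.25% → £0.97
Tax on beer, wine and spirits = £1.74 + £1.67 + £2.68 + £0.97 = £7.06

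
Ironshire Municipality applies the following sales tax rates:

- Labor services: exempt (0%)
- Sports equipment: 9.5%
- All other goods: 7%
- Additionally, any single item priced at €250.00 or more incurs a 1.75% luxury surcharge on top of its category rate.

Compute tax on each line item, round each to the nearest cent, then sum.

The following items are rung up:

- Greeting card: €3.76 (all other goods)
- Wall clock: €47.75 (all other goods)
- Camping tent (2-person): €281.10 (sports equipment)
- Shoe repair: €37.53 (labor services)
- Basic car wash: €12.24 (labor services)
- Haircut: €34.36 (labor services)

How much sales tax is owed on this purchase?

€35.22

Greeting card €3.76: all other goods → 7% → €0.26
Wall clock €47.75: all other goods → 7% → €3.34
Camping tent (2-person) €281.10: sports equipment → 9.5% + 1.75% surcharge = 11.25% → €31.62
Shoe repair €37.53: labor services → 0% → €0.00
Basic car wash €12.24: labor services → 0% → €0.00
Haircut €34.36: labor services → 0% → €0.00
Total tax = €0.26 + €3.34 + €31.62 = €35.22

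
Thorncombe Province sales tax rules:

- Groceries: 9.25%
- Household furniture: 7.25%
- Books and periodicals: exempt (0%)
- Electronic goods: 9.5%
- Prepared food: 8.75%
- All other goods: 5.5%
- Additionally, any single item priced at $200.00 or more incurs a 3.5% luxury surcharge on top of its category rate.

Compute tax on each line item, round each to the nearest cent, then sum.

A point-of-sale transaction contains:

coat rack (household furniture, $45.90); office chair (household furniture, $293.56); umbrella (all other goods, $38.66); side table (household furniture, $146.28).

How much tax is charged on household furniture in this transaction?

Coat rack $45.90: household furniture → 7.25% → $3.33
Office chair $293.56: household furniture → 7.25% + 3.5% surcharge = 10.75% → $31.56
Side table $146.28: household furniture → 7.25% → $10.61
Tax on household furniture = $3.33 + $31.56 + $10.61 = $45.50

$45.50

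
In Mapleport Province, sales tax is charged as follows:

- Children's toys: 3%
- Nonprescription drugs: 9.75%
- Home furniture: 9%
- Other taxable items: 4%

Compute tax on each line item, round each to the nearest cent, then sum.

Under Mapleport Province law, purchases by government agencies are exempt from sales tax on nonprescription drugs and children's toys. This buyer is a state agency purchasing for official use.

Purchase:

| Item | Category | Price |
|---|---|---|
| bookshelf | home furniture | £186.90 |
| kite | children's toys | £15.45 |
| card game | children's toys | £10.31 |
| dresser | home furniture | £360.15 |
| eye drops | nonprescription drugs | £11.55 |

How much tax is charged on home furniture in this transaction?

£49.23

Bookshelf £186.90: home furniture → 9% → £16.82
Dresser £360.15: home furniture → 9% → £32.41
Tax on home furniture = £16.82 + £32.41 = £49.23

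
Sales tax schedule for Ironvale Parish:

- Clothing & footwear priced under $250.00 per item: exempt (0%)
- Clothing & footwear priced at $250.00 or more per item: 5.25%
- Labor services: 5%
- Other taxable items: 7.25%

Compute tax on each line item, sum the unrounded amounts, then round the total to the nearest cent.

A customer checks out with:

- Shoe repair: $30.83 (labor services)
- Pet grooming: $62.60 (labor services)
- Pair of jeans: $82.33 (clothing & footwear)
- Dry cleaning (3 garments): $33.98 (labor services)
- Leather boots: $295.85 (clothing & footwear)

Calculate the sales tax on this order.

Shoe repair $30.83: labor services → 5% → $1.5415
Pet grooming $62.60: labor services → 5% → $3.13
Pair of jeans $82.33: clothing & footwear, under $250.00 → 0% → $0.00
Dry cleaning (3 garments) $33.98: labor services → 5% → $1.699
Leather boots $295.85: clothing & footwear, $250.00 or more → 5.25% → $15.532125
Unrounded tax sum = $21.902625 → $21.90

$21.90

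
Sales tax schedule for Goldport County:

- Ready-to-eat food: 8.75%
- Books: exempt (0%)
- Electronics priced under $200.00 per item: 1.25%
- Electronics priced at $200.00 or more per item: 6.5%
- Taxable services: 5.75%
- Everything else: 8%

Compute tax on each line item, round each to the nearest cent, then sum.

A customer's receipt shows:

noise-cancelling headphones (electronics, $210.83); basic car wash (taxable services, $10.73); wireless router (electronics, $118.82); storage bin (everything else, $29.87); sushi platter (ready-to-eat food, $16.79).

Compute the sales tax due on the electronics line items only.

$15.19

Noise-cancelling headphones $210.83: electronics, $200.00 or more → 6.5% → $13.70
Wireless router $118.82: electronics, under $200.00 → 1.25% → $1.49
Tax on electronics = $13.70 + $1.49 = $15.19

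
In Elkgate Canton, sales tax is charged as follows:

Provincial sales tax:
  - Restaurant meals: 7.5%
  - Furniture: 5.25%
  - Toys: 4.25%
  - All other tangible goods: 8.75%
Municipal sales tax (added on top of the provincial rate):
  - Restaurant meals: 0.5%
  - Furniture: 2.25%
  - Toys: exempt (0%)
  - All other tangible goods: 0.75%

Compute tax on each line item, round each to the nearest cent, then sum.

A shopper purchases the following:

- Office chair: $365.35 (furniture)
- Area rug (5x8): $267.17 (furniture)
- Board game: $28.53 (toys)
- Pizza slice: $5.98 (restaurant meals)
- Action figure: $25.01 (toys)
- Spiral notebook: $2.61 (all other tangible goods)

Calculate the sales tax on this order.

Office chair $365.35: furniture → 5.25% + 2.25% municipal = 7.5% → $27.40
Area rug (5x8) $267.17: furniture → 5.25% + 2.25% municipal = 7.5% → $20.04
Board game $28.53: toys → 4.25% + 0% municipal = 4.25% → $1.21
Pizza slice $5.98: restaurant meals → 7.5% + 0.5% municipal = 8% → $0.48
Action figure $25.01: toys → 4.25% + 0% municipal = 4.25% → $1.06
Spiral notebook $2.61: all other tangible goods → 8.75% + 0.75% municipal = 9.5% → $0.25
Total tax = $27.40 + $20.04 + $1.21 + $0.48 + $1.06 + $0.25 = $50.44

$50.44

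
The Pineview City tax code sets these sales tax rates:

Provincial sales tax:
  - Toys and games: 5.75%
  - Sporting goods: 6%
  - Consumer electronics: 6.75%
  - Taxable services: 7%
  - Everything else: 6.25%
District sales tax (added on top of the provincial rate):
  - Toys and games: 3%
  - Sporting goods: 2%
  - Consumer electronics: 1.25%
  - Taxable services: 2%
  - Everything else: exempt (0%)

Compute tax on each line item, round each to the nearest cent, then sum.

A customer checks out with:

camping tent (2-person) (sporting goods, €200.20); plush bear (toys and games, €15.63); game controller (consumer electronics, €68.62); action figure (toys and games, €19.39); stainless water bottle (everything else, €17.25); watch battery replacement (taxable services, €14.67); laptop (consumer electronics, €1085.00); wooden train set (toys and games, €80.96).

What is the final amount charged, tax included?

€1622.58

Camping tent (2-person) €200.20: sporting goods → 6% + 2% district = 8% → €16.02
Plush bear €15.63: toys and games → 5.75% + 3% district = 8.75% → €1.37
Game controller €68.62: consumer electronics → 6.75% + 1.25% district = 8% → €5.49
Action figure €19.39: toys and games → 5.75% + 3% district = 8.75% → €1.70
Stainless water bottle €17.25: everything else → 6.25% + 0% district = 6.25% → €1.08
Watch battery replacement €14.67: taxable services → 7% + 2% district = 9% → €1.32
Laptop €1085.00: consumer electronics → 6.75% + 1.25% district = 8% → €86.80
Wooden train set €80.96: toys and games → 5.75% + 3% district = 8.75% → €7.08
Subtotal = €1501.72; tax = €120.86; total due = €1622.58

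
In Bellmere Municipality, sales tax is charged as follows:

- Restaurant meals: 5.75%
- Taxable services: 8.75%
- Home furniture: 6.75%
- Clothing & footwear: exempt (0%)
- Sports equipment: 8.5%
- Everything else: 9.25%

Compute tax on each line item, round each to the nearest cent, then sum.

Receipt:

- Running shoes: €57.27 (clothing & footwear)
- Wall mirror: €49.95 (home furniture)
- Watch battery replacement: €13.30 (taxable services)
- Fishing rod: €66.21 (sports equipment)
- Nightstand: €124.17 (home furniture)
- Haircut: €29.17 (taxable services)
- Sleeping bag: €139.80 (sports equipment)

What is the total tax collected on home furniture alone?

€11.75

Wall mirror €49.95: home furniture → 6.75% → €3.37
Nightstand €124.17: home furniture → 6.75% → €8.38
Tax on home furniture = €3.37 + €8.38 = €11.75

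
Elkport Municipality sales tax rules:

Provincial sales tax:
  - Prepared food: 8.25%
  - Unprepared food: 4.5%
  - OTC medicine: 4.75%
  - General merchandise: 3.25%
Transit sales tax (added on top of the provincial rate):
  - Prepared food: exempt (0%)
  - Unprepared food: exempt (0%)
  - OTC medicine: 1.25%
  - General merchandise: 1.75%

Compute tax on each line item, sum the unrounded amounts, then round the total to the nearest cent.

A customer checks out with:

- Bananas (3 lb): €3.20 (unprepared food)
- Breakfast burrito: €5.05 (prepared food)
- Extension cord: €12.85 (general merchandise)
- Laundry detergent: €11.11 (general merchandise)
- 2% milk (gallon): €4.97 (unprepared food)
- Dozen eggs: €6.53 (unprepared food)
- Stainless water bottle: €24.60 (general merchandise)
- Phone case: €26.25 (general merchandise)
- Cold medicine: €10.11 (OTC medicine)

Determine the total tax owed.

Bananas (3 lb) €3.20: unprepared food → 4.5% + 0% transit = 4.5% → €0.144
Breakfast burrito €5.05: prepared food → 8.25% + 0% transit = 8.25% → €0.416625
Extension cord €12.85: general merchandise → 3.25% + 1.75% transit = 5% → €0.6425
Laundry detergent €11.11: general merchandise → 3.25% + 1.75% transit = 5% → €0.5555
2% milk (gallon) €4.97: unprepared food → 4.5% + 0% transit = 4.5% → €0.22365
Dozen eggs €6.53: unprepared food → 4.5% + 0% transit = 4.5% → €0.29385
Stainless water bottle €24.60: general merchandise → 3.25% + 1.75% transit = 5% → €1.23
Phone case €26.25: general merchandise → 3.25% + 1.75% transit = 5% → €1.3125
Cold medicine €10.11: OTC medicine → 4.75% + 1.25% transit = 6% → €0.6066
Unrounded tax sum = €5.425225 → €5.43

€5.43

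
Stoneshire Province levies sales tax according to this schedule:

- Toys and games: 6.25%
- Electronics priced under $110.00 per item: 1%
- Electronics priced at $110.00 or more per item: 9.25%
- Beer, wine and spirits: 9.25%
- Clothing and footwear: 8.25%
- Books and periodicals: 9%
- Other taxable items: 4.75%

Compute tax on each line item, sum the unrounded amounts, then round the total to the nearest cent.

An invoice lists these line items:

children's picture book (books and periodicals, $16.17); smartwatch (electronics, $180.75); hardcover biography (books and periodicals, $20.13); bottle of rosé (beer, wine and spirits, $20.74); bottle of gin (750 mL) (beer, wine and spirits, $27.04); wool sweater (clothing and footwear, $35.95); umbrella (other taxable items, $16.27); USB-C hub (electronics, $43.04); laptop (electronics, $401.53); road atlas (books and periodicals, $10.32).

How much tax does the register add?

Children's picture book $16.17: books and periodicals → 9% → $1.4553
Smartwatch $180.75: electronics, $110.00 or more → 9.25% → $16.719375
Hardcover biography $20.13: books and periodicals → 9% → $1.8117
Bottle of rosé $20.74: beer, wine and spirits → 9.25% → $1.91845
Bottle of gin (750 mL) $27.04: beer, wine and spirits → 9.25% → $2.5012
Wool sweater $35.95: clothing and footwear → 8.25% → $2.965875
Umbrella $16.27: other taxable items → 4.75% → $0.772825
USB-C hub $43.04: electronics, under $110.00 → 1% → $0.4304
Laptop $401.53: electronics, $110.00 or more → 9.25% → $37.141525
Road atlas $10.32: books and periodicals → 9% → $0.9288
Unrounded tax sum = $66.64545 → $66.65

$66.65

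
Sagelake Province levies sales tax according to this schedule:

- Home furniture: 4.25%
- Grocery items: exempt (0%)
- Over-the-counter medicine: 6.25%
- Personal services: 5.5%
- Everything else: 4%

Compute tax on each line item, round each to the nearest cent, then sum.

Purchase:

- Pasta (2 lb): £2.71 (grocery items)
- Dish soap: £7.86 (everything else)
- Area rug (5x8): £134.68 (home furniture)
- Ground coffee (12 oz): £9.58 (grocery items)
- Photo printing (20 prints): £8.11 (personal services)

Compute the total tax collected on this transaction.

Pasta (2 lb) £2.71: grocery items → 0% → £0.00
Dish soap £7.86: everything else → 4% → £0.31
Area rug (5x8) £134.68: home furniture → 4.25% → £5.72
Ground coffee (12 oz) £9.58: grocery items → 0% → £0.00
Photo printing (20 prints) £8.11: personal services → 5.5% → £0.45
Total tax = £0.31 + £5.72 + £0.45 = £6.48

£6.48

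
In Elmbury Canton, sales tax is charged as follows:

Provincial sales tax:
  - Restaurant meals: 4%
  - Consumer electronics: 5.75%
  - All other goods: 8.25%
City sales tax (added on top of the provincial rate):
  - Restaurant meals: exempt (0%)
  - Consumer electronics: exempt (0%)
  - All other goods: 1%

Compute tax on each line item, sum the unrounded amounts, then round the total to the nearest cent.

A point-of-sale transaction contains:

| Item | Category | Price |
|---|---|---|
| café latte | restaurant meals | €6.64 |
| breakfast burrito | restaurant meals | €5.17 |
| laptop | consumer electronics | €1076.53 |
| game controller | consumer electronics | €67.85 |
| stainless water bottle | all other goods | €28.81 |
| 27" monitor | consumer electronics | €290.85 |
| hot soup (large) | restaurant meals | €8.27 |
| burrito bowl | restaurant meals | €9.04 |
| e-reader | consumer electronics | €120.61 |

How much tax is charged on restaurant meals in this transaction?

Café latte €6.64: restaurant meals → 4% + 0% city = 4% → €0.2656
Breakfast burrito €5.17: restaurant meals → 4% + 0% city = 4% → €0.2068
Hot soup (large) €8.27: restaurant meals → 4% + 0% city = 4% → €0.3308
Burrito bowl €9.04: restaurant meals → 4% + 0% city = 4% → €0.3616
Tax on restaurant meals: unrounded sum = €1.1648 → €1.16

€1.16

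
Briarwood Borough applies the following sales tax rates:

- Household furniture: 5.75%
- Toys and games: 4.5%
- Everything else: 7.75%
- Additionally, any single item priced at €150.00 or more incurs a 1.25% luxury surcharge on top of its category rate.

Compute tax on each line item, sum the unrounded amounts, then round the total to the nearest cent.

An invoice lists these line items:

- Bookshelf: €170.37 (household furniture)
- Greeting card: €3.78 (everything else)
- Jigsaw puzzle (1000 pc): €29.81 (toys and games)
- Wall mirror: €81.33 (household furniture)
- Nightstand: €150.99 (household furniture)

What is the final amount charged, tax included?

Bookshelf €170.37: household furniture → 5.75% + 1.25% surcharge = 7% → €11.9259
Greeting card €3.78: everything else → 7.75% → €0.29295
Jigsaw puzzle (1000 pc) €29.81: toys and games → 4.5% → €1.34145
Wall mirror €81.33: household furniture → 5.75% → €4.676475
Nightstand €150.99: household furniture → 5.75% + 1.25% surcharge = 7% → €10.5693
Subtotal = €436.28; unrounded tax = €28.806075 → €28.81; total due = €465.09

€465.09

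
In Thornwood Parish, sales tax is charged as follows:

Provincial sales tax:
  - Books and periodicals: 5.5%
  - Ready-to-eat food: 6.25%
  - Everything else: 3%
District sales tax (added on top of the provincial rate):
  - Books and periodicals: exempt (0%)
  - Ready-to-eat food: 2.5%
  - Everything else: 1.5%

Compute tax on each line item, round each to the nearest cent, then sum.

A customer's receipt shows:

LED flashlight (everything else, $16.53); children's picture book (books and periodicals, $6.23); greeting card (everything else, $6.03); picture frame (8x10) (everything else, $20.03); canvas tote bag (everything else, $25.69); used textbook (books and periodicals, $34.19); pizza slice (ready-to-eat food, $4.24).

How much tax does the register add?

LED flashlight $16.53: everything else → 3% + 1.5% district = 4.5% → $0.74
Children's picture book $6.23: books and periodicals → 5.5% + 0% district = 5.5% → $0.34
Greeting card $6.03: everything else → 3% + 1.5% district = 4.5% → $0.27
Picture frame (8x10) $20.03: everything else → 3% + 1.5% district = 4.5% → $0.90
Canvas tote bag $25.69: everything else → 3% + 1.5% district = 4.5% → $1.16
Used textbook $34.19: books and periodicals → 5.5% + 0% district = 5.5% → $1.88
Pizza slice $4.24: ready-to-eat food → 6.25% + 2.5% district = 8.75% → $0.37
Total tax = $0.74 + $0.34 + $0.27 + $0.90 + $1.16 + $1.88 + $0.37 = $5.66

$5.66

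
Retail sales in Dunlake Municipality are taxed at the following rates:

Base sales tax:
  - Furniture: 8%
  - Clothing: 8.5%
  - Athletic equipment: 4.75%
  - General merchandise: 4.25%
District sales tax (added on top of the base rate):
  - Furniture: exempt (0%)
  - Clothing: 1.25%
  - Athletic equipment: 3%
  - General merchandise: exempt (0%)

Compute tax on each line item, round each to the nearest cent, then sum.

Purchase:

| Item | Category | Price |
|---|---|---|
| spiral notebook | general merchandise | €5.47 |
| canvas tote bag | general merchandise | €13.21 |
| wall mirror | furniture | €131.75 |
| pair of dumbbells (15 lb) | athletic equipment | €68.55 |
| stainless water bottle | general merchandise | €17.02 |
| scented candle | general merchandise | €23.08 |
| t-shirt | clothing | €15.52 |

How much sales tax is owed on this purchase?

€19.85

Spiral notebook €5.47: general merchandise → 4.25% + 0% district = 4.25% → €0.23
Canvas tote bag €13.21: general merchandise → 4.25% + 0% district = 4.25% → €0.56
Wall mirror €131.75: furniture → 8% + 0% district = 8% → €10.54
Pair of dumbbells (15 lb) €68.55: athletic equipment → 4.75% + 3% district = 7.75% → €5.31
Stainless water bottle €17.02: general merchandise → 4.25% + 0% district = 4.25% → €0.72
Scented candle €23.08: general merchandise → 4.25% + 0% district = 4.25% → €0.98
T-shirt €15.52: clothing → 8.5% + 1.25% district = 9.75% → €1.51
Total tax = €0.23 + €0.56 + €10.54 + €5.31 + €0.72 + €0.98 + €1.51 = €19.85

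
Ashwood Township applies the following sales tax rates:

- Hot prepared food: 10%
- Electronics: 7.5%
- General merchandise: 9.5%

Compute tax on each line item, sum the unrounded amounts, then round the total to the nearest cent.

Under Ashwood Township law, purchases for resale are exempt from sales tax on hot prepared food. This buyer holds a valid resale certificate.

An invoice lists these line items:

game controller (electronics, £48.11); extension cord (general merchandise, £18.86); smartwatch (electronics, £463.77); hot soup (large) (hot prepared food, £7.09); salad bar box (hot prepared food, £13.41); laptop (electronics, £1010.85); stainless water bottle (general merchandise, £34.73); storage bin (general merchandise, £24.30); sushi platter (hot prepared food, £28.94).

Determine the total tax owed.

£121.60

Game controller £48.11: electronics → 7.5% → £3.60825
Extension cord £18.86: general merchandise → 9.5% → £1.7917
Smartwatch £463.77: electronics → 7.5% → £34.78275
Hot soup (large) £7.09: hot prepared food, buyer-exempt → 0% → £0.00
Salad bar box £13.41: hot prepared food, buyer-exempt → 0% → £0.00
Laptop £1010.85: electronics → 7.5% → £75.81375
Stainless water bottle £34.73: general merchandise → 9.5% → £3.29935
Storage bin £24.30: general merchandise → 9.5% → £2.3085
Sushi platter £28.94: hot prepared food, buyer-exempt → 0% → £0.00
Unrounded tax sum = £121.6043 → £121.60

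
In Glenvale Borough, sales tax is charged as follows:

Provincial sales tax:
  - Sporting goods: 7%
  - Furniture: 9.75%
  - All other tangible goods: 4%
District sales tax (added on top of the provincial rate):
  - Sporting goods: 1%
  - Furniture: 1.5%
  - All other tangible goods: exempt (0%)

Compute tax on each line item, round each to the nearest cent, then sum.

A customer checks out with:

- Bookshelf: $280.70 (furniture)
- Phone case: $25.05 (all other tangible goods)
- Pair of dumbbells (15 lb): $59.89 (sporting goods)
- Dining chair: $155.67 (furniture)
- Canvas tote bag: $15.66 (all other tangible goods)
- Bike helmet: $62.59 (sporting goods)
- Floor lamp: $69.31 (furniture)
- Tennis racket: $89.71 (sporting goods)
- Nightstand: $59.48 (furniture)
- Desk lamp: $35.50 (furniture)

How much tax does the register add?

Bookshelf $280.70: furniture → 9.75% + 1.5% district = 11.25% → $31.58
Phone case $25.05: all other tangible goods → 4% + 0% district = 4% → $1.00
Pair of dumbbells (15 lb) $59.89: sporting goods → 7% + 1% district = 8% → $4.79
Dining chair $155.67: furniture → 9.75% + 1.5% district = 11.25% → $17.51
Canvas tote bag $15.66: all other tangible goods → 4% + 0% district = 4% → $0.63
Bike helmet $62.59: sporting goods → 7% + 1% district = 8% → $5.01
Floor lamp $69.31: furniture → 9.75% + 1.5% district = 11.25% → $7.80
Tennis racket $89.71: sporting goods → 7% + 1% district = 8% → $7.18
Nightstand $59.48: furniture → 9.75% + 1.5% district = 11.25% → $6.69
Desk lamp $35.50: furniture → 9.75% + 1.5% district = 11.25% → $3.99
Total tax = $31.58 + $1.00 + $4.79 + $17.51 + $0.63 + $5.01 + $7.80 + $7.18 + $6.69 + $3.99 = $86.18

$86.18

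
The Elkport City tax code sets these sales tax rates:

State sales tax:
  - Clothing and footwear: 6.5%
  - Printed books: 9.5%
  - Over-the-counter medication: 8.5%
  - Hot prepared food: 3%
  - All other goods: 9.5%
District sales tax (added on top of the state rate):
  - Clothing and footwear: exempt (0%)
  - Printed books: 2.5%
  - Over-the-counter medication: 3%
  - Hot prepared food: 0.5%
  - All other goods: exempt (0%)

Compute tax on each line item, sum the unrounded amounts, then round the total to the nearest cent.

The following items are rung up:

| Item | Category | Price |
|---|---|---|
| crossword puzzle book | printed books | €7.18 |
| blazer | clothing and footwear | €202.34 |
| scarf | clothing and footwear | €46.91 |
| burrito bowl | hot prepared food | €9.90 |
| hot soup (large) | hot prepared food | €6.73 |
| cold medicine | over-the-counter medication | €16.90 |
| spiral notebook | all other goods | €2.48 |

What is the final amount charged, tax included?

€312.26

Crossword puzzle book €7.18: printed books → 9.5% + 2.5% district = 12% → €0.8616
Blazer €202.34: clothing and footwear → 6.5% + 0% district = 6.5% → €13.1521
Scarf €46.91: clothing and footwear → 6.5% + 0% district = 6.5% → €3.04915
Burrito bowl €9.90: hot prepared food → 3% + 0.5% district = 3.5% → €0.3465
Hot soup (large) €6.73: hot prepared food → 3% + 0.5% district = 3.5% → €0.23555
Cold medicine €16.90: over-the-counter medication → 8.5% + 3% district = 11.5% → €1.9435
Spiral notebook €2.48: all other goods → 9.5% + 0% district = 9.5% → €0.2356
Subtotal = €292.44; unrounded tax = €19.824 → €19.82; total due = €312.26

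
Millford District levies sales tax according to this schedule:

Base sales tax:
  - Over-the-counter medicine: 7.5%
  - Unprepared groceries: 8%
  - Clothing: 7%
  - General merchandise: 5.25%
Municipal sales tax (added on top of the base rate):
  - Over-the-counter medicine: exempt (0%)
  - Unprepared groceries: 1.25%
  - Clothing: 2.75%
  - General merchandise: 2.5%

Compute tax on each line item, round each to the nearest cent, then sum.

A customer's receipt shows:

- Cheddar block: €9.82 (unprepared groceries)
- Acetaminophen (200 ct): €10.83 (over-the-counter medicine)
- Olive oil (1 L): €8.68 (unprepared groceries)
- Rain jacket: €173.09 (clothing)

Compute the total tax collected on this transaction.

€19.40

Cheddar block €9.82: unprepared groceries → 8% + 1.25% municipal = 9.25% → €0.91
Acetaminophen (200 ct) €10.83: over-the-counter medicine → 7.5% + 0% municipal = 7.5% → €0.81
Olive oil (1 L) €8.68: unprepared groceries → 8% + 1.25% municipal = 9.25% → €0.80
Rain jacket €173.09: clothing → 7% + 2.75% municipal = 9.75% → €16.88
Total tax = €0.91 + €0.81 + €0.80 + €16.88 = €19.40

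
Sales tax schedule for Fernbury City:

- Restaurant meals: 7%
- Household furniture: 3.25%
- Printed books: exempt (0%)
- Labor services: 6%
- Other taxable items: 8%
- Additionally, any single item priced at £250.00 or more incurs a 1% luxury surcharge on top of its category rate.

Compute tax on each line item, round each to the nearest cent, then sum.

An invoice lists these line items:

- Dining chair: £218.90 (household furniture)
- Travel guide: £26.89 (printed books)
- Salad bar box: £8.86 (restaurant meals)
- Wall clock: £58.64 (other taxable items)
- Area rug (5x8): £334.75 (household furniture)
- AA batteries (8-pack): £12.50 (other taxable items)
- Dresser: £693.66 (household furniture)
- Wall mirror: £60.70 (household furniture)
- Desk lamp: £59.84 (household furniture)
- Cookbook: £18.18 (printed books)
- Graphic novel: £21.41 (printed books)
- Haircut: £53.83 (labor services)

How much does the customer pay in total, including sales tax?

£1632.43

Dining chair £218.90: household furniture → 3.25% → £7.11
Travel guide £26.89: printed books → 0% → £0.00
Salad bar box £8.86: restaurant meals → 7% → £0.62
Wall clock £58.64: other taxable items → 8% → £4.69
Area rug (5x8) £334.75: household furniture → 3.25% + 1% surcharge = 4.25% → £14.23
AA batteries (8-pack) £12.50: other taxable items → 8% → £1.00
Dresser £693.66: household furniture → 3.25% + 1% surcharge = 4.25% → £29.48
Wall mirror £60.70: household furniture → 3.25% → £1.97
Desk lamp £59.84: household furniture → 3.25% → £1.94
Cookbook £18.18: printed books → 0% → £0.00
Graphic novel £21.41: printed books → 0% → £0.00
Haircut £53.83: labor services → 6% → £3.23
Subtotal = £1568.16; tax = £64.27; total due = £1632.43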